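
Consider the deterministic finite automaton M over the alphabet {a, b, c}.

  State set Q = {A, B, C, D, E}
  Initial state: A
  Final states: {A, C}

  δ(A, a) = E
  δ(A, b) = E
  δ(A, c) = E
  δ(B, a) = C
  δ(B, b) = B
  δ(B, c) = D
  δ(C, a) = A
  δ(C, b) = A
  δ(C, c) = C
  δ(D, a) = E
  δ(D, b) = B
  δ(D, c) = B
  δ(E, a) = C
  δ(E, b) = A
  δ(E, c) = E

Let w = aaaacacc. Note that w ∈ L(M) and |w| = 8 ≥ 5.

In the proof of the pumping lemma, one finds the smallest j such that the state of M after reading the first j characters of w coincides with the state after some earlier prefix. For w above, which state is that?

A

State sequence: A -a-> E -a-> C -a-> A -a-> E -c-> E -a-> C -c-> C -c-> C
First repeat at step 3: A was already visited.

The earliest repeat is at step j = 3: M is in A, which it already visited at step i = 0.
Since M has 5 states, any run of length ≥ 5 visits 5+1 states, so by pigeonhole some state repeats within the first 5 steps — that repeat gives the pumpable loop.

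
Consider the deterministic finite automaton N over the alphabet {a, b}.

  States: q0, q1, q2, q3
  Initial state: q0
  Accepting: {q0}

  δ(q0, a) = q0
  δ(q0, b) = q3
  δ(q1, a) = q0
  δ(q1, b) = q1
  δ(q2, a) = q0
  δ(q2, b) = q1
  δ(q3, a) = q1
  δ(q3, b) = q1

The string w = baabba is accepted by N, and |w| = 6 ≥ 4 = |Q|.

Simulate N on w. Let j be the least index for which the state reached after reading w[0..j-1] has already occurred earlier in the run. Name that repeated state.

q0

Run of N on w = b a a b b a:
  step 0: q0  (start)
  step 1: q3  (read b: q0→q3)
  step 2: q1  (read a: q3→q1)
  step 3: q0  (read a: q1→q0)   ← first repeat (q0 seen earlier)
  step 4: q3  (read b: q0→q3)
  step 5: q1  (read b: q3→q1)
  step 6: q0  (read a: q1→q0)

The earliest repeat is at step j = 3: N is in q0, which it already visited at step i = 0.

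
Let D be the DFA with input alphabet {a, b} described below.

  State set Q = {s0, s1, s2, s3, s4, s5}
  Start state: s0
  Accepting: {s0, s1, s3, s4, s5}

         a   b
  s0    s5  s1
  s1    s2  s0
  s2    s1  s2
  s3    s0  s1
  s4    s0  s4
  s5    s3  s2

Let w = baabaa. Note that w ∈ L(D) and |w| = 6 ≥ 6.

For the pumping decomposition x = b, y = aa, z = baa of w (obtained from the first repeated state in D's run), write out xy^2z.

xy^2z = b·aa·aa·baa = baaaabaa.
Reading y = aa takes D from s1 back to s1, so after x·y·y the machine is still in s1, and z then leads to the accepting state s3. Hence baaaabaa ∈ L(D).

baaaabaa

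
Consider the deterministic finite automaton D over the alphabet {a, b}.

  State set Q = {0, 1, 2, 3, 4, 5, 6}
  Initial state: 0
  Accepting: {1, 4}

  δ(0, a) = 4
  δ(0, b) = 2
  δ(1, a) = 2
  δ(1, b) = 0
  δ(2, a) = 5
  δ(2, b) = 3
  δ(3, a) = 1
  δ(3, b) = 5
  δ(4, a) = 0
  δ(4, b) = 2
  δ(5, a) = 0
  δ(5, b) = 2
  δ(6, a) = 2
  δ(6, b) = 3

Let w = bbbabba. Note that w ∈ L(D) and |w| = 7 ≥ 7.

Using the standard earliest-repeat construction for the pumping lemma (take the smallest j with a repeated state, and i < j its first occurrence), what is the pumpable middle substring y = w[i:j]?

bbba

State sequence: 0 -b-> 2 -b-> 3 -b-> 5 -a-> 0 -b-> 2 -b-> 3 -a-> 1
First repeat at step 4: 0 was already visited.

So i = 0, j = 4, giving x = w[0:0] = ε, y = w[0:4] = bbba, z = w[4:7] = bba.
Check: |xy| = 4 ≤ 7 and |y| = 4 ≥ 1. Reading y takes D from 0 back to 0, so every xyⁱz is accepted.
The DFA has 7 states, so the proof of the pumping lemma guarantees a repeated state among the first 7+1 visited; the segment between the two visits is the pumpable y.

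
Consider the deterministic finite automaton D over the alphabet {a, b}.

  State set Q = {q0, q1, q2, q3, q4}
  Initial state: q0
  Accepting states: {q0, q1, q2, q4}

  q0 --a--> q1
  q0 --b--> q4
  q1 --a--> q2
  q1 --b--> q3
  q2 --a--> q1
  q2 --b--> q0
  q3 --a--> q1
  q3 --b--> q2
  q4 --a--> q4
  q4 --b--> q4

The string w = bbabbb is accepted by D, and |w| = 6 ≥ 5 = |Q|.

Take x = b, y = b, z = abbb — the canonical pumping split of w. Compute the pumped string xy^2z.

xy^2z = b·b·b·abbb = bbbabbb.
Reading y = b takes D from q4 back to q4, so after x·y·y the machine is still in q4, and z then leads to the accepting state q4. Hence bbbabbb ∈ L(D).

bbbabbb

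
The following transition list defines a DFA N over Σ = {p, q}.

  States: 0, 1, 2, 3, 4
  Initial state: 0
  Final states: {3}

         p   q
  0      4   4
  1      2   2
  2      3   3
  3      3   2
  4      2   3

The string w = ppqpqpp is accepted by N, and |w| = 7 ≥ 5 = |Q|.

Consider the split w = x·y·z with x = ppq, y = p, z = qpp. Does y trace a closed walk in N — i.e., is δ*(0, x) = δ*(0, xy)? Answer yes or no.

yes

Run of N on the first 4 characters of w = p p q p:
  step 0: 0  (start)
  step 1: 4  (read p: 0→4)
  step 2: 2  (read p: 4→2)
  step 3: 3  (read q: 2→3)
  step 4: 3  (read p: 3→3)

After x (step 3): 3. After xy (step 4): 3.
They match, so y = p drives N around a cycle from 3 back to itself; pumping y any number of times keeps N in 3 before reading z, and xyⁱz ∈ L(N) for every i ≥ 0.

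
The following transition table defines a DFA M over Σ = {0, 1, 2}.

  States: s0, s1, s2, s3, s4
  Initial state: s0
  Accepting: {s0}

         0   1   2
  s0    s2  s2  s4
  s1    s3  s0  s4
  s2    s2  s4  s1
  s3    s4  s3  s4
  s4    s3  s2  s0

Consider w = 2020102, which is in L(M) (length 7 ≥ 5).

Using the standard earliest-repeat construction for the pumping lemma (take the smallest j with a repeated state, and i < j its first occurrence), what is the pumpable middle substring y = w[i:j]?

State sequence: s0 -2-> s4 -0-> s3 -2-> s4 -0-> s3 -1-> s3 -0-> s4 -2-> s0
First repeat at step 3: s4 was already visited.

So i = 1, j = 3, giving x = w[0:1] = 2, y = w[1:3] = 02, z = w[3:7] = 0102.
Check: |xy| = 3 ≤ 5 and |y| = 2 ≥ 1. Reading y takes M from s4 back to s4, so every xyⁱz is accepted.
Since M has 5 states, any run of length ≥ 5 visits 5+1 states, so by pigeonhole some state repeats within the first 5 steps — that repeat gives the pumpable loop.

02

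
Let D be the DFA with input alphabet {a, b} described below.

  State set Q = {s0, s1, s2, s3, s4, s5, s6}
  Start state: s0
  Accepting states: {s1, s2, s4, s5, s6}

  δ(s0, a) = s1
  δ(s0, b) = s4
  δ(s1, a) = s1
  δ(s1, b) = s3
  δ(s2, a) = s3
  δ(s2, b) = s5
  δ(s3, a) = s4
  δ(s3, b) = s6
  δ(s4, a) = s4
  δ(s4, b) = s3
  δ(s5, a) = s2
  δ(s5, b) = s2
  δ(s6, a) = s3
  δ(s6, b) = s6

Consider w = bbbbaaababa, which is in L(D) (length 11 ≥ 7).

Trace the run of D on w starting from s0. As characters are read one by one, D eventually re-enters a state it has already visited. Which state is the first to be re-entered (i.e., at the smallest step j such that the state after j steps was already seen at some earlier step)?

s6

State sequence: s0 -b-> s4 -b-> s3 -b-> s6 -b-> s6 -a-> s3 -a-> s4 -a-> s4 -b-> s3 -a-> s4 -b-> s3 -a-> s4
First repeat at step 4: s6 was already visited.

The earliest repeat is at step j = 4: D is in s6, which it already visited at step i = 3.
Pumping length from the standard proof: p = 7 (the number of states). The repeated state found above gives |xy| = j ≤ 7 and |y| = j − i ≥ 1.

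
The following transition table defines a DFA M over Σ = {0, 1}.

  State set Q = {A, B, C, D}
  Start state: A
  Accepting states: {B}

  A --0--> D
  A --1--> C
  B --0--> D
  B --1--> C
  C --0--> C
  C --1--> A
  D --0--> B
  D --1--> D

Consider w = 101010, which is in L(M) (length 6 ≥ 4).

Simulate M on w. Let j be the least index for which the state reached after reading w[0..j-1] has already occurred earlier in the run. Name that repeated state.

C

State sequence: A -1-> C -0-> C -1-> A -0-> D -1-> D -0-> B
First repeat at step 2: C was already visited.

The earliest repeat is at step j = 2: M is in C, which it already visited at step i = 1.
Pumping length from the standard proof: p = 4 (the number of states). The repeated state found above gives |xy| = j ≤ 4 and |y| = j − i ≥ 1.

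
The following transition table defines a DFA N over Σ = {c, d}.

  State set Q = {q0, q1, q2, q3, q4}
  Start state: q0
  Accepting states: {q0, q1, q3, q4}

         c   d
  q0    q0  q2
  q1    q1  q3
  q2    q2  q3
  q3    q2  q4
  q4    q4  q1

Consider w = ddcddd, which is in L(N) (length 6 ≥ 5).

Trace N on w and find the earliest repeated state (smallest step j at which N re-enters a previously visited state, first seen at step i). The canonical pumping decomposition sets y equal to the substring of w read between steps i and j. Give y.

dc

State sequence: q0 -d-> q2 -d-> q3 -c-> q2 -d-> q3 -d-> q4 -d-> q1
First repeat at step 3: q2 was already visited.

So i = 1, j = 3, giving x = w[0:1] = d, y = w[1:3] = dc, z = w[3:6] = ddd.
Check: |xy| = 3 ≤ 5 and |y| = 2 ≥ 1. Reading y takes N from q2 back to q2, so every xyⁱz is accepted.
Since N has 5 states, any run of length ≥ 5 visits 5+1 states, so by pigeonhole some state repeats within the first 5 steps — that repeat gives the pumpable loop.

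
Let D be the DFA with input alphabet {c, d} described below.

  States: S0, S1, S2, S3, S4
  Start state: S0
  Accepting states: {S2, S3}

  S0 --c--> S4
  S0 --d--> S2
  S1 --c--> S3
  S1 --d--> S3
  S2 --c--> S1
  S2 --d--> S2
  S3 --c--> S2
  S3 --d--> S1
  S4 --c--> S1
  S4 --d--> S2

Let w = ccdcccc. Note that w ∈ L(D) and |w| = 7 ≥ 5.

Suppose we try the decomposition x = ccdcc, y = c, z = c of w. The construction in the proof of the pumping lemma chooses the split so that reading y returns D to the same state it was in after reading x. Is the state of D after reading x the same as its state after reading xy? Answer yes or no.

Run of D on the first 6 characters of w = c c d c c c:
  step 0: S0  (start)
  step 1: S4  (read c: S0→S4)
  step 2: S1  (read c: S4→S1)
  step 3: S3  (read d: S1→S3)
  step 4: S2  (read c: S3→S2)
  step 5: S1  (read c: S2→S1)
  step 6: S3  (read c: S1→S3)

After x (step 5): S1. After xy (step 6): S3.
They differ (S1 ≠ S3), so y is not a cycle from the state after x; this split is not the one the pumping-lemma construction produces, and pumping y need not keep the string in L(D).

no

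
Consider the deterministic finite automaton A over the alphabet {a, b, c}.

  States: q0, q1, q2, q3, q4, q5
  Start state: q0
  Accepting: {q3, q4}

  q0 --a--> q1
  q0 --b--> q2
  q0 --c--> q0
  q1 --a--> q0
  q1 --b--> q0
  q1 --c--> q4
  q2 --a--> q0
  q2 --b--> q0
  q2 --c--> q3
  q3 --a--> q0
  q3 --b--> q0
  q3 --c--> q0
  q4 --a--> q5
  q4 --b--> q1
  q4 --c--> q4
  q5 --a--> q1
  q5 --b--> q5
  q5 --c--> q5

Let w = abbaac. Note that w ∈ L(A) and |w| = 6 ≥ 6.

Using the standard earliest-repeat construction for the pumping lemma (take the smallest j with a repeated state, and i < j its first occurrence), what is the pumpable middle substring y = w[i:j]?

Run of A on w = a b b a a c:
  step 0: q0  (start)
  step 1: q1  (read a: q0→q1)
  step 2: q0  (read b: q1→q0)   ← first repeat (q0 seen earlier)
  step 3: q2  (read b: q0→q2)
  step 4: q0  (read a: q2→q0)
  step 5: q1  (read a: q0→q1)
  step 6: q4  (read c: q1→q4)

So i = 0, j = 2, giving x = w[0:0] = ε, y = w[0:2] = ab, z = w[2:6] = baac.
Check: |xy| = 2 ≤ 6 and |y| = 2 ≥ 1. Reading y takes A from q0 back to q0, so every xyⁱz is accepted.
Pumping length from the standard proof: p = 6 (the number of states). The repeated state found above gives |xy| = j ≤ 6 and |y| = j − i ≥ 1.

ab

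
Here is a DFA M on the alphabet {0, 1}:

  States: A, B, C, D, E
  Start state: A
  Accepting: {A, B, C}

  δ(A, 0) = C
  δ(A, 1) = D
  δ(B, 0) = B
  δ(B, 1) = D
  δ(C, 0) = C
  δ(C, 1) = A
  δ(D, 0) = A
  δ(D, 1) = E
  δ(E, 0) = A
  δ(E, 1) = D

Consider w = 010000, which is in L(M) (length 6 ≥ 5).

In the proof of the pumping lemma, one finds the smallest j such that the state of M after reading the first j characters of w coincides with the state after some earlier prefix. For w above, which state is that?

A

State sequence: A -0-> C -1-> A -0-> C -0-> C -0-> C -0-> C
First repeat at step 2: A was already visited.

The earliest repeat is at step j = 2: M is in A, which it already visited at step i = 0.
The DFA has 5 states, so the proof of the pumping lemma guarantees a repeated state among the first 5+1 visited; the segment between the two visits is the pumpable y.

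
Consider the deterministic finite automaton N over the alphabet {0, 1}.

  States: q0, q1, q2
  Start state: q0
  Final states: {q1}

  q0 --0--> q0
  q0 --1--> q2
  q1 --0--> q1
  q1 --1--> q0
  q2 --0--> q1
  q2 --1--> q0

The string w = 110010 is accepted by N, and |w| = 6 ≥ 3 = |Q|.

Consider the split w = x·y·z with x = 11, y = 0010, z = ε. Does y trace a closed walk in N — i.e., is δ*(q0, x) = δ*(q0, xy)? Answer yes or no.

no

Run of N on the first 6 characters of w = 1 1 0 0 1 0:
  step 0: q0  (start)
  step 1: q2  (read 1: q0→q2)
  step 2: q0  (read 1: q2→q0)
  step 3: q0  (read 0: q0→q0)
  step 4: q0  (read 0: q0→q0)
  step 5: q2  (read 1: q0→q2)
  step 6: q1  (read 0: q2→q1)

After x (step 2): q0. After xy (step 6): q1.
They differ (q0 ≠ q1), so y is not a cycle from the state after x; this split is not the one the pumping-lemma construction produces, and pumping y need not keep the string in L(N).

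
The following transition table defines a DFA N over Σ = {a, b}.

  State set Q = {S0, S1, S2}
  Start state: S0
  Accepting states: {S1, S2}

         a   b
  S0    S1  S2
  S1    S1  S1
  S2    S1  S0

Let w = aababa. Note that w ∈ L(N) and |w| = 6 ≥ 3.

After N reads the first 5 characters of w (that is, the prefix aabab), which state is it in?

S1

State sequence: S0 -a-> S1 -a-> S1 -b-> S1 -a-> S1 -b-> S1

After reading 5 characters, N is in state S1.
(This kind of state-tracing is the core of the pumping-lemma construction: with 3 states, pigeonhole forces a repeat within the first 3 steps.)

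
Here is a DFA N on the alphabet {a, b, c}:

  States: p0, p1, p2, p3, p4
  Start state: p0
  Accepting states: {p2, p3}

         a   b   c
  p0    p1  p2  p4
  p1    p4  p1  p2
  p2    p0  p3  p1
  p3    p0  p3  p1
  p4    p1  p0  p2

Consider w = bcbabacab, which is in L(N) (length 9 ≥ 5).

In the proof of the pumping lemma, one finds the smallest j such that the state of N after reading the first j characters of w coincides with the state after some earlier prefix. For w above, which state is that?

p1

Run of N on w = b c b a b a c a b:
  step 0: p0  (start)
  step 1: p2  (read b: p0→p2)
  step 2: p1  (read c: p2→p1)
  step 3: p1  (read b: p1→p1)   ← first repeat (p1 seen earlier)
  step 4: p4  (read a: p1→p4)
  step 5: p0  (read b: p4→p0)
  step 6: p1  (read a: p0→p1)
  step 7: p2  (read c: p1→p2)
  step 8: p0  (read a: p2→p0)
  step 9: p2  (read b: p0→p2)

The earliest repeat is at step j = 3: N is in p1, which it already visited at step i = 2.
Since N has 5 states, any run of length ≥ 5 visits 5+1 states, so by pigeonhole some state repeats within the first 5 steps — that repeat gives the pumpable loop.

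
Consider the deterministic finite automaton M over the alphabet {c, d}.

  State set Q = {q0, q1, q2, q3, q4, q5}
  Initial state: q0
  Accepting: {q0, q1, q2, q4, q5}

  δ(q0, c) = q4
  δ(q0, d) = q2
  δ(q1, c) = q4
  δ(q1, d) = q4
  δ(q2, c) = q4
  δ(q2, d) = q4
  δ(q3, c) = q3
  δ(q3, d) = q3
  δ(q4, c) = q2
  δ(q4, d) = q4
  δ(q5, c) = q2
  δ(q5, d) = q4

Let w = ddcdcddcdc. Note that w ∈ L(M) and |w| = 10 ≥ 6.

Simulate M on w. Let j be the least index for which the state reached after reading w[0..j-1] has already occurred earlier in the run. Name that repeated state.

q2

State sequence: q0 -d-> q2 -d-> q4 -c-> q2 -d-> q4 -c-> q2 -d-> q4 -d-> q4 -c-> q2 -d-> q4 -c-> q2
First repeat at step 3: q2 was already visited.

The earliest repeat is at step j = 3: M is in q2, which it already visited at step i = 1.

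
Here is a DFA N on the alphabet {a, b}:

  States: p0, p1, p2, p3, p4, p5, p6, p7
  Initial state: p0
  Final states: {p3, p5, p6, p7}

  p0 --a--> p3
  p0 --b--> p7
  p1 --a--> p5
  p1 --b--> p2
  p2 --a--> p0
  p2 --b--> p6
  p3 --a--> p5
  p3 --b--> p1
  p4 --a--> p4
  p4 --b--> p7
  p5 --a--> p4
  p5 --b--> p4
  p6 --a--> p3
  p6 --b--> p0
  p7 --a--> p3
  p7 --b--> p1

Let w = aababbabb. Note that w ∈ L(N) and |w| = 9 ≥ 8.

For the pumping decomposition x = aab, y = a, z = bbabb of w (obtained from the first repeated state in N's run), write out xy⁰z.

xy⁰z = xz = aab·bbabb = aabbbabb.
Reading y = a takes N from p4 back to p4, so after x the machine is still in p4, and z then leads to the accepting state p7. Hence aabbbabb ∈ L(N).

aabbbabb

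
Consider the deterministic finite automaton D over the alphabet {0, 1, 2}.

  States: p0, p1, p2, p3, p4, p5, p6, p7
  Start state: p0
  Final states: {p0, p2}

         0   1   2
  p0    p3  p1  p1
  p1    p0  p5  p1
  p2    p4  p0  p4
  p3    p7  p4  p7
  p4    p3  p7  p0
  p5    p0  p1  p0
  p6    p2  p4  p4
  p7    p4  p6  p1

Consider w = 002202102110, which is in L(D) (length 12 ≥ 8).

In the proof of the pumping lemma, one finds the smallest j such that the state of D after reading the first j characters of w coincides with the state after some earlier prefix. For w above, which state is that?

State sequence: p0 -0-> p3 -0-> p7 -2-> p1 -2-> p1 -0-> p0 -2-> p1 -1-> p5 -0-> p0 -2-> p1 -1-> p5 -1-> p1 -0-> p0
First repeat at step 4: p1 was already visited.

The earliest repeat is at step j = 4: D is in p1, which it already visited at step i = 3.
Since D has 8 states, any run of length ≥ 8 visits 8+1 states, so by pigeonhole some state repeats within the first 8 steps — that repeat gives the pumpable loop.

p1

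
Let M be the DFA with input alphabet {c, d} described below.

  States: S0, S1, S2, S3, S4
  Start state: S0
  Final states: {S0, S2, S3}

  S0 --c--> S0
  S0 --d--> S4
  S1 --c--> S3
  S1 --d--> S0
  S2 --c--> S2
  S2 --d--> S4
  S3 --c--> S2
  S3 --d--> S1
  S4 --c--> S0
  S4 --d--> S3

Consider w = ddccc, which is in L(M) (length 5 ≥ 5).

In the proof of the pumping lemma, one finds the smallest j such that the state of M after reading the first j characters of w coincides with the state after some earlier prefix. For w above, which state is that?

S2

Run of M on w = d d c c c:
  step 0: S0  (start)
  step 1: S4  (read d: S0→S4)
  step 2: S3  (read d: S4→S3)
  step 3: S2  (read c: S3→S2)
  step 4: S2  (read c: S2→S2)   ← first repeat (S2 seen earlier)
  step 5: S2  (read c: S2→S2)

The earliest repeat is at step j = 4: M is in S2, which it already visited at step i = 3.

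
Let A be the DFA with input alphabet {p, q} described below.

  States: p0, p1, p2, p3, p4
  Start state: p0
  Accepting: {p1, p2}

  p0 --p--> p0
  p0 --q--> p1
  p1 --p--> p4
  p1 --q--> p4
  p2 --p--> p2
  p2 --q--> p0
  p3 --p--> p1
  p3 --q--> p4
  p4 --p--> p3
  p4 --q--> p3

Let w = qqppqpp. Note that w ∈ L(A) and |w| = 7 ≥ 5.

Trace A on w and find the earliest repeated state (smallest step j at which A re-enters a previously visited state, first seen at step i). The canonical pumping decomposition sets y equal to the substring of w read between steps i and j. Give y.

qpp

State sequence: p0 -q-> p1 -q-> p4 -p-> p3 -p-> p1 -q-> p4 -p-> p3 -p-> p1
First repeat at step 4: p1 was already visited.

So i = 1, j = 4, giving x = w[0:1] = q, y = w[1:4] = qpp, z = w[4:7] = qpp.
Check: |xy| = 4 ≤ 5 and |y| = 3 ≥ 1. Reading y takes A from p1 back to p1, so every xyⁱz is accepted.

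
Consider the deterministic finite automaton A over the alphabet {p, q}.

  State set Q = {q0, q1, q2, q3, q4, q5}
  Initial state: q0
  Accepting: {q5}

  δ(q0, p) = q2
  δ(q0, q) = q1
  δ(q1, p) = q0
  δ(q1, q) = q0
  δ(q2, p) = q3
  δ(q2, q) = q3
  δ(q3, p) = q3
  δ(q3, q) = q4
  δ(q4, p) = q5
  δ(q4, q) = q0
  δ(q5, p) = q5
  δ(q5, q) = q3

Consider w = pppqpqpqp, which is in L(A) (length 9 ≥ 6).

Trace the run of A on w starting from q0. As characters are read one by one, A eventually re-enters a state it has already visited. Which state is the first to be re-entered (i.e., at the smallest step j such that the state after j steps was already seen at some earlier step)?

q3

Run of A on w = p p p q p q p q p:
  step 0: q0  (start)
  step 1: q2  (read p: q0→q2)
  step 2: q3  (read p: q2→q3)
  step 3: q3  (read p: q3→q3)   ← first repeat (q3 seen earlier)
  step 4: q4  (read q: q3→q4)
  step 5: q5  (read p: q4→q5)
  step 6: q3  (read q: q5→q3)
  step 7: q3  (read p: q3→q3)
  step 8: q4  (read q: q3→q4)
  step 9: q5  (read p: q4→q5)

The earliest repeat is at step j = 3: A is in q3, which it already visited at step i = 2.
Pumping length from the standard proof: p = 6 (the number of states). The repeated state found above gives |xy| = j ≤ 6 and |y| = j − i ≥ 1.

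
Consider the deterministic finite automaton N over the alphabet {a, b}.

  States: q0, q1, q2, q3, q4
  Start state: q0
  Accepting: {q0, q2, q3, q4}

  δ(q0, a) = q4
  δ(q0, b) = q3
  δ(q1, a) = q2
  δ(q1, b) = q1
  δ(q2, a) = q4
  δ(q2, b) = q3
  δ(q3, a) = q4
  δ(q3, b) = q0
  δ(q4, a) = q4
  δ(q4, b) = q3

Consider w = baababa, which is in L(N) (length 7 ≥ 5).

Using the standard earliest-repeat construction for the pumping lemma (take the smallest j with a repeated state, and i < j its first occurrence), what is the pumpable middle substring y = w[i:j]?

a

State sequence: q0 -b-> q3 -a-> q4 -a-> q4 -b-> q3 -a-> q4 -b-> q3 -a-> q4
First repeat at step 3: q4 was already visited.

So i = 2, j = 3, giving x = w[0:2] = ba, y = w[2:3] = a, z = w[3:7] = baba.
Check: |xy| = 3 ≤ 5 and |y| = 1 ≥ 1. Reading y takes N from q4 back to q4, so every xyⁱz is accepted.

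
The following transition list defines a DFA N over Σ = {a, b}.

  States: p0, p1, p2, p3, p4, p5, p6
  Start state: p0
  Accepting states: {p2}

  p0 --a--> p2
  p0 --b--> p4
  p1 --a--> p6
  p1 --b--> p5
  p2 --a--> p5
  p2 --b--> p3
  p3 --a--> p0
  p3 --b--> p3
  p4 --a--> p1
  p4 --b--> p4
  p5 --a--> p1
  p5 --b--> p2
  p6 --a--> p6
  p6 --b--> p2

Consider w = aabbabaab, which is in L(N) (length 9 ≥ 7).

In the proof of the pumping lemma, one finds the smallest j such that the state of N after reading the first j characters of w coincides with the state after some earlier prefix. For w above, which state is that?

p2

Run of N on w = a a b b a b a a b:
  step 0: p0  (start)
  step 1: p2  (read a: p0→p2)
  step 2: p5  (read a: p2→p5)
  step 3: p2  (read b: p5→p2)   ← first repeat (p2 seen earlier)
  step 4: p3  (read b: p2→p3)
  step 5: p0  (read a: p3→p0)
  step 6: p4  (read b: p0→p4)
  step 7: p1  (read a: p4→p1)
  step 8: p6  (read a: p1→p6)
  step 9: p2  (read b: p6→p2)

The earliest repeat is at step j = 3: N is in p2, which it already visited at step i = 1.
Since N has 7 states, any run of length ≥ 7 visits 7+1 states, so by pigeonhole some state repeats within the first 7 steps — that repeat gives the pumpable loop.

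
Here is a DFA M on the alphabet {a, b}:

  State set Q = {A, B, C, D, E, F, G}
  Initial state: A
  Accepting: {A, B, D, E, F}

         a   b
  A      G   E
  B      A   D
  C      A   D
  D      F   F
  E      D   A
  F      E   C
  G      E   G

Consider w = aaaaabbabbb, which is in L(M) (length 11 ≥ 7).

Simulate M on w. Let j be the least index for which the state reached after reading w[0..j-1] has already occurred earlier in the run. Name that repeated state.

E

State sequence: A -a-> G -a-> E -a-> D -a-> F -a-> E -b-> A -b-> E -a-> D -b-> F -b-> C -b-> D
First repeat at step 5: E was already visited.

The earliest repeat is at step j = 5: M is in E, which it already visited at step i = 2.
Pumping length from the standard proof: p = 7 (the number of states). The repeated state found above gives |xy| = j ≤ 7 and |y| = j − i ≥ 1.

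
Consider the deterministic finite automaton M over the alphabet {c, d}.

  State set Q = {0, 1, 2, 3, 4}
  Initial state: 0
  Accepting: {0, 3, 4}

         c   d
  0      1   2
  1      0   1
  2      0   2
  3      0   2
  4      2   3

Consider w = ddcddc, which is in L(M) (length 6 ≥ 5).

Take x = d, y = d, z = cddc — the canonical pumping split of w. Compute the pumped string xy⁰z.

dcddc

xy⁰z = xz = d·cddc = dcddc.
Reading y = d takes M from 2 back to 2, so after x the machine is still in 2, and z then leads to the accepting state 0. Hence dcddc ∈ L(M).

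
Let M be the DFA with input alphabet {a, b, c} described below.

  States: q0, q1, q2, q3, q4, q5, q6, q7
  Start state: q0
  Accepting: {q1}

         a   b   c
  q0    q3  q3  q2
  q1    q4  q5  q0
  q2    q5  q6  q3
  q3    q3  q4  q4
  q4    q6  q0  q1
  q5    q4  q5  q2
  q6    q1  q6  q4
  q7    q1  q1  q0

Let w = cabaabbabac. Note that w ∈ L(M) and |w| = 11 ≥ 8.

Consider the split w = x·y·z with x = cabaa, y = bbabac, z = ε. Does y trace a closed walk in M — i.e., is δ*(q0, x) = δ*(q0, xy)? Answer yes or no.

no

State sequence: q0 -c-> q2 -a-> q5 -b-> q5 -a-> q4 -a-> q6 -b-> q6 -b-> q6 -a-> q1 -b-> q5 -a-> q4 -c-> q1

After x (step 5): q6. After xy (step 11): q1.
They differ (q6 ≠ q1), so y is not a cycle from the state after x; this split is not the one the pumping-lemma construction produces, and pumping y need not keep the string in L(M).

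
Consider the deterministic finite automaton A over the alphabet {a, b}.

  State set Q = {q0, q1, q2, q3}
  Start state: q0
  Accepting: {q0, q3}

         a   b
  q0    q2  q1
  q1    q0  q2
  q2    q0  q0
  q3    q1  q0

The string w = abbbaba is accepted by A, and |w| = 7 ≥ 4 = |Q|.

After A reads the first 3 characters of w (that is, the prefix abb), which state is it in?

Run of A on the first 3 characters of w = a b b:
  step 0: q0  (start)
  step 1: q2  (read a: q0→q2)
  step 2: q0  (read b: q2→q0)
  step 3: q1  (read b: q0→q1)

After reading 3 characters, A is in state q1.

q1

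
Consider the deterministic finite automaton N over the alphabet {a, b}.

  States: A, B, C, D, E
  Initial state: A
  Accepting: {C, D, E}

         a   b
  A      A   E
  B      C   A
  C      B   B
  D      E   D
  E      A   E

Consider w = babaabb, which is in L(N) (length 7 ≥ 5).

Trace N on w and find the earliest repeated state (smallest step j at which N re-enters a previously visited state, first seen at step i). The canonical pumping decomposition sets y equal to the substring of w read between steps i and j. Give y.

ba

Run of N on w = b a b a a b b:
  step 0: A  (start)
  step 1: E  (read b: A→E)
  step 2: A  (read a: E→A)   ← first repeat (A seen earlier)
  step 3: E  (read b: A→E)
  step 4: A  (read a: E→A)
  step 5: A  (read a: A→A)
  step 6: E  (read b: A→E)
  step 7: E  (read b: E→E)

So i = 0, j = 2, giving x = w[0:0] = ε, y = w[0:2] = ba, z = w[2:7] = baabb.
Check: |xy| = 2 ≤ 5 and |y| = 2 ≥ 1. Reading y takes N from A back to A, so every xyⁱz is accepted.
Pumping length from the standard proof: p = 5 (the number of states). The repeated state found above gives |xy| = j ≤ 5 and |y| = j − i ≥ 1.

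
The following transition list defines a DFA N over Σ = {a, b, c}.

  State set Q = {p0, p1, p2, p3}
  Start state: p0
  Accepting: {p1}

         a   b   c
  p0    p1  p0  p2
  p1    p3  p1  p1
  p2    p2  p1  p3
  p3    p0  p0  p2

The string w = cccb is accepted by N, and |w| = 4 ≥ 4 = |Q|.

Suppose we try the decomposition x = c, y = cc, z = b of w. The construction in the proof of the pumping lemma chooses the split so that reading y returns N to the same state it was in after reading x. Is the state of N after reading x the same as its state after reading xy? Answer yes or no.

Run of N on the first 3 characters of w = c c c:
  step 0: p0  (start)
  step 1: p2  (read c: p0→p2)
  step 2: p3  (read c: p2→p3)
  step 3: p2  (read c: p3→p2)

After x (step 1): p2. After xy (step 3): p2.
They match, so y = cc drives N around a cycle from p2 back to itself; pumping y any number of times keeps N in p2 before reading z, and xyⁱz ∈ L(N) for every i ≥ 0.

yes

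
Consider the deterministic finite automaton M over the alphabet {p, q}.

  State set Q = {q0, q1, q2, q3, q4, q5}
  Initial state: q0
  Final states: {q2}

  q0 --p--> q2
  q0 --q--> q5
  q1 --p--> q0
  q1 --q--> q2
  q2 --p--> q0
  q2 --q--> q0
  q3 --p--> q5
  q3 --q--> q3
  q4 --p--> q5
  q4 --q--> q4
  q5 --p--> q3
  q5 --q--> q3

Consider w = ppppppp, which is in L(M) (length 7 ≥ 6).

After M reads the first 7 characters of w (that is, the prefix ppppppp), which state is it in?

q2

Run of M on the first 7 characters of w = p p p p p p p:
  step 0: q0  (start)
  step 1: q2  (read p: q0→q2)
  step 2: q0  (read p: q2→q0)
  step 3: q2  (read p: q0→q2)
  step 4: q0  (read p: q2→q0)
  step 5: q2  (read p: q0→q2)
  step 6: q0  (read p: q2→q0)
  step 7: q2  (read p: q0→q2)

After reading 7 characters, M is in state q2.
(This kind of state-tracing is the core of the pumping-lemma construction: with 6 states, pigeonhole forces a repeat within the first 6 steps.)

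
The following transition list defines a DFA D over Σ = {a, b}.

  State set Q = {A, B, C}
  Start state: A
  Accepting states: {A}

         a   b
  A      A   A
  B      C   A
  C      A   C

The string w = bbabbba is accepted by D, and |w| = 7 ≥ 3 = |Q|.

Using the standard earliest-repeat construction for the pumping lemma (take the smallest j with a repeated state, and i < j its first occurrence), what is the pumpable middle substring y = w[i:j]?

b

Run of D on w = b b a b b b a:
  step 0: A  (start)
  step 1: A  (read b: A→A)   ← first repeat (A seen earlier)
  step 2: A  (read b: A→A)
  step 3: A  (read a: A→A)
  step 4: A  (read b: A→A)
  step 5: A  (read b: A→A)
  step 6: A  (read b: A→A)
  step 7: A  (read a: A→A)

So i = 0, j = 1, giving x = w[0:0] = ε, y = w[0:1] = b, z = w[1:7] = babbba.
Check: |xy| = 1 ≤ 3 and |y| = 1 ≥ 1. Reading y takes D from A back to A, so every xyⁱz is accepted.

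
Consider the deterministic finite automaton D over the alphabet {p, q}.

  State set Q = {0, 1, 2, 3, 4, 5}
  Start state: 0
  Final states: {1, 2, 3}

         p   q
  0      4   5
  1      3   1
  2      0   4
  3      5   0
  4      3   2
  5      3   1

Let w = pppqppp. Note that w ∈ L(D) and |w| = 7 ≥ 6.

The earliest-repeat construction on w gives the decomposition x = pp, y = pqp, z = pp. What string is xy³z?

pppqppqppqppp

xy^3z = pp·pqp·pqp·pqp·pp = pppqppqppqppp.
Reading y = pqp takes D from 3 back to 3, so after x·y·y·y the machine is still in 3, and z then leads to the accepting state 3. Hence pppqppqppqppp ∈ L(D).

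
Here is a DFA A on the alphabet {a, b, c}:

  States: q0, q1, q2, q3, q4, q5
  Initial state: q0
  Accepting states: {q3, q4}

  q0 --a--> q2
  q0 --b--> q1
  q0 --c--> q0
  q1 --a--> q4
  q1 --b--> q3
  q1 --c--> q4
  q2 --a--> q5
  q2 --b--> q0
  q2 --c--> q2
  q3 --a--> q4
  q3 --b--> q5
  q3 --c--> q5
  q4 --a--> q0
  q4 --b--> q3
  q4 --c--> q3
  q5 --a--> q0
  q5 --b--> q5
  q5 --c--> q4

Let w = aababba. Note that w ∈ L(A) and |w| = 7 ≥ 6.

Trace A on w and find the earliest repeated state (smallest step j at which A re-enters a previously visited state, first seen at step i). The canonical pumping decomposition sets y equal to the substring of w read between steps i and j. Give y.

b

Run of A on w = a a b a b b a:
  step 0: q0  (start)
  step 1: q2  (read a: q0→q2)
  step 2: q5  (read a: q2→q5)
  step 3: q5  (read b: q5→q5)   ← first repeat (q5 seen earlier)
  step 4: q0  (read a: q5→q0)
  step 5: q1  (read b: q0→q1)
  step 6: q3  (read b: q1→q3)
  step 7: q4  (read a: q3→q4)

So i = 2, j = 3, giving x = w[0:2] = aa, y = w[2:3] = b, z = w[3:7] = abba.
Check: |xy| = 3 ≤ 6 and |y| = 1 ≥ 1. Reading y takes A from q5 back to q5, so every xyⁱz is accepted.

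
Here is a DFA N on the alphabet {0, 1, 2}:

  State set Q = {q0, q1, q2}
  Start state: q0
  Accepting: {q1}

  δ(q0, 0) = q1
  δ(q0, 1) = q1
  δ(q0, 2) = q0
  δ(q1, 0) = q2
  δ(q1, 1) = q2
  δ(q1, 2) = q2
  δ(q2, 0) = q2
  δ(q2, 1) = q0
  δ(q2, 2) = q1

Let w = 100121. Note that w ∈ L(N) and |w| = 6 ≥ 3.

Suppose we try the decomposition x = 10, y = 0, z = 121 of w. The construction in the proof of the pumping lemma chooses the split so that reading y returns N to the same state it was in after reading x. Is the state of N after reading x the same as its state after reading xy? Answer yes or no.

Run of N on the first 3 characters of w = 1 0 0:
  step 0: q0  (start)
  step 1: q1  (read 1: q0→q1)
  step 2: q2  (read 0: q1→q2)
  step 3: q2  (read 0: q2→q2)

After x (step 2): q2. After xy (step 3): q2.
They match, so y = 0 drives N around a cycle from q2 back to itself; pumping y any number of times keeps N in q2 before reading z, and xyⁱz ∈ L(N) for every i ≥ 0.

yes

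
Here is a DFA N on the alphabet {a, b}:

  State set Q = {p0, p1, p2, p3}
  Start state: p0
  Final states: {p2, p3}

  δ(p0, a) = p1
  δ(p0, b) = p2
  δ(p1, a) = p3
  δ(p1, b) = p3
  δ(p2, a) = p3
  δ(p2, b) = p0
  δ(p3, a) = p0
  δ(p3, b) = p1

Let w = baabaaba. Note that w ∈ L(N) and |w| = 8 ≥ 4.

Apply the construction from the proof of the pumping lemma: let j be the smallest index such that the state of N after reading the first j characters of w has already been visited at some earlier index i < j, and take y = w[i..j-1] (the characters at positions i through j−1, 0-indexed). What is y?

baa

Run of N on w = b a a b a a b a:
  step 0: p0  (start)
  step 1: p2  (read b: p0→p2)
  step 2: p3  (read a: p2→p3)
  step 3: p0  (read a: p3→p0)   ← first repeat (p0 seen earlier)
  step 4: p2  (read b: p0→p2)
  step 5: p3  (read a: p2→p3)
  step 6: p0  (read a: p3→p0)
  step 7: p2  (read b: p0→p2)
  step 8: p3  (read a: p2→p3)

So i = 0, j = 3, giving x = w[0:0] = ε, y = w[0:3] = baa, z = w[3:8] = baaba.
Check: |xy| = 3 ≤ 4 and |y| = 3 ≥ 1. Reading y takes N from p0 back to p0, so every xyⁱz is accepted.
With |Q| = 4, pigeonhole forces a state repeat no later than step 4; the substring read between the first and second visits to that state can be pumped.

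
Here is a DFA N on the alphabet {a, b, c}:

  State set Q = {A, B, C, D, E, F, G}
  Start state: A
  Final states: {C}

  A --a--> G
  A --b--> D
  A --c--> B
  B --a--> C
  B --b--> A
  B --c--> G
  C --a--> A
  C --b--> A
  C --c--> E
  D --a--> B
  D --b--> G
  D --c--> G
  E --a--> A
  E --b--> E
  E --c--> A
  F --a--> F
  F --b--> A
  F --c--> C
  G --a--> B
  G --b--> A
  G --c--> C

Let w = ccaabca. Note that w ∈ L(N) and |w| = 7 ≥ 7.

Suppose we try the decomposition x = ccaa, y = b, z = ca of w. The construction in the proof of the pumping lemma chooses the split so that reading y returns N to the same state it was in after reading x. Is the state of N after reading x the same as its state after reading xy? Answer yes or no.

no

Run of N on the first 5 characters of w = c c a a b:
  step 0: A  (start)
  step 1: B  (read c: A→B)
  step 2: G  (read c: B→G)
  step 3: B  (read a: G→B)
  step 4: C  (read a: B→C)
  step 5: A  (read b: C→A)

After x (step 4): C. After xy (step 5): A.
They differ (C ≠ A), so y is not a cycle from the state after x; this split is not the one the pumping-lemma construction produces, and pumping y need not keep the string in L(N).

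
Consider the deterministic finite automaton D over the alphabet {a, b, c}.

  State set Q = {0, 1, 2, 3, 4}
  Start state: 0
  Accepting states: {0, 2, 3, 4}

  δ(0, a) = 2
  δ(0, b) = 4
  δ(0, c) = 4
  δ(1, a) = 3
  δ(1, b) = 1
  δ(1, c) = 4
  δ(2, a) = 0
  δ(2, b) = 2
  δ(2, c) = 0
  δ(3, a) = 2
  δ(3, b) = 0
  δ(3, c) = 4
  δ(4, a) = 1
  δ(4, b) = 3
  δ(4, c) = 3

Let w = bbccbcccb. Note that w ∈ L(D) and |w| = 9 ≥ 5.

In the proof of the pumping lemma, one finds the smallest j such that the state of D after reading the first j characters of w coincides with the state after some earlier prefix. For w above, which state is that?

Run of D on w = b b c c b c c c b:
  step 0: 0  (start)
  step 1: 4  (read b: 0→4)
  step 2: 3  (read b: 4→3)
  step 3: 4  (read c: 3→4)   ← first repeat (4 seen earlier)
  step 4: 3  (read c: 4→3)
  step 5: 0  (read b: 3→0)
  step 6: 4  (read c: 0→4)
  step 7: 3  (read c: 4→3)
  step 8: 4  (read c: 3→4)
  step 9: 3  (read b: 4→3)

The earliest repeat is at step j = 3: D is in 4, which it already visited at step i = 1.

4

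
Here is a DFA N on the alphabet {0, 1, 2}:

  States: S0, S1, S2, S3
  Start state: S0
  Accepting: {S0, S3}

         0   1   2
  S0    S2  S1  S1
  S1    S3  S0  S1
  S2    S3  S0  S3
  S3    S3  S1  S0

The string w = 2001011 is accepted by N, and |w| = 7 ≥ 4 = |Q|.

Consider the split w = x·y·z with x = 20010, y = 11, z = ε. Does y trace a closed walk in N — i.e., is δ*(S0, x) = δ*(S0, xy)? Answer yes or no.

Run of N on the first 7 characters of w = 2 0 0 1 0 1 1:
  step 0: S0  (start)
  step 1: S1  (read 2: S0→S1)
  step 2: S3  (read 0: S1→S3)
  step 3: S3  (read 0: S3→S3)
  step 4: S1  (read 1: S3→S1)
  step 5: S3  (read 0: S1→S3)
  step 6: S1  (read 1: S3→S1)
  step 7: S0  (read 1: S1→S0)

After x (step 5): S3. After xy (step 7): S0.
They differ (S3 ≠ S0), so y is not a cycle from the state after x; this split is not the one the pumping-lemma construction produces, and pumping y need not keep the string in L(N).

no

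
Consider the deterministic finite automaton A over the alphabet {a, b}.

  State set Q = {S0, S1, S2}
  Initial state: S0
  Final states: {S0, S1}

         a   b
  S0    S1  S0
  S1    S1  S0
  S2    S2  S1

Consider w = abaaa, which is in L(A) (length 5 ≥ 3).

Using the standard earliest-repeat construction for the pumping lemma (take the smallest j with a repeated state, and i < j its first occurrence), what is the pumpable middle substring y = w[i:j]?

State sequence: S0 -a-> S1 -b-> S0 -a-> S1 -a-> S1 -a-> S1
First repeat at step 2: S0 was already visited.

So i = 0, j = 2, giving x = w[0:0] = ε, y = w[0:2] = ab, z = w[2:5] = aaa.
Check: |xy| = 2 ≤ 3 and |y| = 2 ≥ 1. Reading y takes A from S0 back to S0, so every xyⁱz is accepted.

ab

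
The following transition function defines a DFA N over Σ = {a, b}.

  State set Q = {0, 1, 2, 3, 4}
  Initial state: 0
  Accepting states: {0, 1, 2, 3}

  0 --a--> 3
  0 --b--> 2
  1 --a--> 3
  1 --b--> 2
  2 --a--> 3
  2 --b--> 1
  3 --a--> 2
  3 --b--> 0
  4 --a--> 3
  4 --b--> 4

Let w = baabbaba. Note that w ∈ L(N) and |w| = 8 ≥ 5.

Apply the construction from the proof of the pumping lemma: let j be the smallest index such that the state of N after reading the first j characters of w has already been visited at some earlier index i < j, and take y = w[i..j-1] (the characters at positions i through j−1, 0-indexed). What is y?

State sequence: 0 -b-> 2 -a-> 3 -a-> 2 -b-> 1 -b-> 2 -a-> 3 -b-> 0 -a-> 3
First repeat at step 3: 2 was already visited.

So i = 1, j = 3, giving x = w[0:1] = b, y = w[1:3] = aa, z = w[3:8] = bbaba.
Check: |xy| = 3 ≤ 5 and |y| = 2 ≥ 1. Reading y takes N from 2 back to 2, so every xyⁱz is accepted.
The DFA has 5 states, so the proof of the pumping lemma guarantees a repeated state among the first 5+1 visited; the segment between the two visits is the pumpable y.

aa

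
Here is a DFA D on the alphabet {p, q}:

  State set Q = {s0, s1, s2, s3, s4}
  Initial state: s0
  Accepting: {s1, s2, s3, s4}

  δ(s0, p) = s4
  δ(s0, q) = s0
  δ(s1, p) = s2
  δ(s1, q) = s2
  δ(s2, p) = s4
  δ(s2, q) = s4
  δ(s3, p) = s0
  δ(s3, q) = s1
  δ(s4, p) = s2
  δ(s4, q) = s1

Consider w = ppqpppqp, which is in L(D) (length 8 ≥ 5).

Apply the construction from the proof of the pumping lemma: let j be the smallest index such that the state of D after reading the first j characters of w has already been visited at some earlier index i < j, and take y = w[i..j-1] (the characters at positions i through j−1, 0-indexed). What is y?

Run of D on w = p p q p p p q p:
  step 0: s0  (start)
  step 1: s4  (read p: s0→s4)
  step 2: s2  (read p: s4→s2)
  step 3: s4  (read q: s2→s4)   ← first repeat (s4 seen earlier)
  step 4: s2  (read p: s4→s2)
  step 5: s4  (read p: s2→s4)
  step 6: s2  (read p: s4→s2)
  step 7: s4  (read q: s2→s4)
  step 8: s2  (read p: s4→s2)

So i = 1, j = 3, giving x = w[0:1] = p, y = w[1:3] = pq, z = w[3:8] = pppqp.
Check: |xy| = 3 ≤ 5 and |y| = 2 ≥ 1. Reading y takes D from s4 back to s4, so every xyⁱz is accepted.

pq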